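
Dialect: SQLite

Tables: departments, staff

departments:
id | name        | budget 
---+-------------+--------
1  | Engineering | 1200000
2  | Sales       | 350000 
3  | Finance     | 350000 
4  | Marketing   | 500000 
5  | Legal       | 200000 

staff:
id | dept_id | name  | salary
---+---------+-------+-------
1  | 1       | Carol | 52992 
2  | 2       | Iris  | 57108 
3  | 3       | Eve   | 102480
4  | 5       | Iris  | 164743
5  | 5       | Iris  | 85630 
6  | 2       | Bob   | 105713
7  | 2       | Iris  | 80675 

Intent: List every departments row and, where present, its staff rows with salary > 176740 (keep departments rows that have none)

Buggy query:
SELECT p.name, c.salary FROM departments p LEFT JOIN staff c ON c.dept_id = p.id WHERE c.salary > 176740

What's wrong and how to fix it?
Bug: A WHERE condition on the right-hand table after LEFT JOIN drops unmatched parents

Fix: Put 'c.salary > 176740' in the JOIN's ON clause instead of WHERE

Corrected query:
SELECT p.name, c.salary FROM departments p LEFT JOIN staff c ON c.dept_id = p.id AND c.salary > 176740

Result:
name        | salary
------------+-------
Engineering | NULL  
Sales       | NULL  
Finance     | NULL  
Marketing   | NULL  
Legal       | NULL  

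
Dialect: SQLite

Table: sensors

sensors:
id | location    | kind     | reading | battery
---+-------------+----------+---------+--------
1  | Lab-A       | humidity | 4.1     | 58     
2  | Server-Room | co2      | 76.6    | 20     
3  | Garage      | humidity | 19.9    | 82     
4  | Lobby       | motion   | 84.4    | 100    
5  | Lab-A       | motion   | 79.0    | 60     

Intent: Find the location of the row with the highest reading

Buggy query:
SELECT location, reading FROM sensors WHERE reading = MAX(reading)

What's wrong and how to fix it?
Bug: MAX(reading) is an aggregate and cannot be used directly in WHERE

Fix: Wrap MAX in a scalar subquery so WHERE compares against a single value

Corrected query:
SELECT location, reading FROM sensors WHERE reading = (SELECT MAX(reading) FROM sensors)

Result:
location | reading
---------+--------
Lobby    | 84.4   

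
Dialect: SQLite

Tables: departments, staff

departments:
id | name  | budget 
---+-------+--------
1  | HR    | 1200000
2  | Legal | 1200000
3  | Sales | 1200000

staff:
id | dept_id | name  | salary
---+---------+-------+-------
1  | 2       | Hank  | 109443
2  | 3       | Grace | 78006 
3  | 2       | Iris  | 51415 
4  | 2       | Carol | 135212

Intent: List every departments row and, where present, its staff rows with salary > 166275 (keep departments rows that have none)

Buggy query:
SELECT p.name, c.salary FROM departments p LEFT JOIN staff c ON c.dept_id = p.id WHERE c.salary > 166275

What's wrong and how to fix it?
Bug: A WHERE condition on the right-hand table after LEFT JOIN drops unmatched parents

Fix: Put 'c.salary > 166275' in the JOIN's ON clause instead of WHERE

Corrected query:
SELECT p.name, c.salary FROM departments p LEFT JOIN staff c ON c.dept_id = p.id AND c.salary > 166275

Result:
name  | salary
------+-------
HR    | NULL  
Legal | NULL  
Sales | NULL  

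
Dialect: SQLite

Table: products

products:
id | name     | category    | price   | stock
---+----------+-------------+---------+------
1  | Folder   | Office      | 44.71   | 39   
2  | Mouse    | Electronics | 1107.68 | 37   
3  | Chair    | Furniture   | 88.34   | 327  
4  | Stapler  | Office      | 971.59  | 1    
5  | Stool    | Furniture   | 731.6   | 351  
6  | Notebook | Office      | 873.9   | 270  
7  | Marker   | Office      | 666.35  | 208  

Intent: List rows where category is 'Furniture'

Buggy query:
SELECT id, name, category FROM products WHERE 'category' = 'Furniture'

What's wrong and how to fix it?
Bug: 'category' in single quotes is a string literal, not the column; the comparison is literal-vs-literal and never true

Fix: Remove the quotes around the column name (or use double quotes for an identifier)

Corrected query:
SELECT id, name, category FROM products WHERE category = 'Furniture'

Result:
id | name  | category 
---+-------+----------
3  | Chair | Furniture
5  | Stool | Furniture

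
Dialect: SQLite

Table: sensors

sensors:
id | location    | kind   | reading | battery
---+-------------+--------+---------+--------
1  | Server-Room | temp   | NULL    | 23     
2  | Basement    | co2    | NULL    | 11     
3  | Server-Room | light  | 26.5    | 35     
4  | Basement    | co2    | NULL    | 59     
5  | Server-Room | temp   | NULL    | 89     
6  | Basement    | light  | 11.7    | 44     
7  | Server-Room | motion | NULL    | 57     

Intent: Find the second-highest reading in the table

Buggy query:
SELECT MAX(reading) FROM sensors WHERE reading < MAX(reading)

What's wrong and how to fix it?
Bug: MAX(reading) on the right of the comparison is an aggregate-in-WHERE error

Fix: Compute the overall MAX in a subquery, then take MAX of rows below it

Corrected query:
SELECT MAX(reading) FROM sensors WHERE reading < (SELECT MAX(reading) FROM sensors)

Result:
MAX(reading)
------------
11.7        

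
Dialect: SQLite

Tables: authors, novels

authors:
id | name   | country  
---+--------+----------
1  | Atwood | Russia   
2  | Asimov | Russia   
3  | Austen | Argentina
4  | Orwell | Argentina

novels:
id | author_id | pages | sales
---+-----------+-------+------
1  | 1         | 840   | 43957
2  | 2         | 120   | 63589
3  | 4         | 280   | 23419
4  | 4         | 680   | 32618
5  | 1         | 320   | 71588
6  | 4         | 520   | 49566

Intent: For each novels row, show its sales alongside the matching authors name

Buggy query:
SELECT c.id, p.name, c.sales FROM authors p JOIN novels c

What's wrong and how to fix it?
Bug: Missing join condition: each novels row is matched to all authors rows instead of just its own

Fix: Specify the join condition linking the foreign key to the parent id

Corrected query:
SELECT c.id, p.name, c.sales FROM authors p JOIN novels c ON c.author_id = p.id

Result:
id | name   | sales
---+--------+------
1  | Atwood | 43957
2  | Asimov | 63589
3  | Orwell | 23419
4  | Orwell | 32618
5  | Atwood | 71588
6  | Orwell | 49566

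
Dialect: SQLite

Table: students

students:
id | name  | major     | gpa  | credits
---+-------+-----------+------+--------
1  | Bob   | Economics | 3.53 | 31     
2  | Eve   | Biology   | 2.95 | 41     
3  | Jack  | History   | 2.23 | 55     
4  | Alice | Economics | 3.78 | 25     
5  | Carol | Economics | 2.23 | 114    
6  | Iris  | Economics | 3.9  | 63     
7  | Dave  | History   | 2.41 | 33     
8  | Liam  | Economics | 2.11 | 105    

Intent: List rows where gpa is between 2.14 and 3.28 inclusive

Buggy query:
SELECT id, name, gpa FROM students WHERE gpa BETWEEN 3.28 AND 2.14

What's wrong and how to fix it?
Bug: BETWEEN expects the lower bound first; with 3.28 AND 2.14 the range is empty

Fix: Write BETWEEN 2.14 AND 3.28

Corrected query:
SELECT id, name, gpa FROM students WHERE gpa BETWEEN 2.14 AND 3.28

Result:
id | name  | gpa 
---+-------+-----
2  | Eve   | 2.95
3  | Jack  | 2.23
5  | Carol | 2.23
7  | Dave  | 2.41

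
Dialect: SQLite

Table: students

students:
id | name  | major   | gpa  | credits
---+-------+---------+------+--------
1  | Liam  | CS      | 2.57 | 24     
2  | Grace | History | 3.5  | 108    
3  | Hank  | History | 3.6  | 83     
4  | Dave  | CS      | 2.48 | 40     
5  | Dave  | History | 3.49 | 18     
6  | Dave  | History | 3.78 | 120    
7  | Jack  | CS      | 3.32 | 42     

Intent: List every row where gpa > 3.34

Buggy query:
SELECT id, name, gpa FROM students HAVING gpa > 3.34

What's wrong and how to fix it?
Bug: This is a non-aggregate query (no GROUP BY, no aggregates), so in SQLite the HAVING clause is invalid here; a row-level condition belongs in WHERE

Fix: Replace HAVING with WHERE since the condition applies to individual rows

Corrected query:
SELECT id, name, gpa FROM students WHERE gpa > 3.34

Result:
id | name  | gpa 
---+-------+-----
2  | Grace | 3.5 
3  | Hank  | 3.6 
5  | Dave  | 3.49
6  | Dave  | 3.78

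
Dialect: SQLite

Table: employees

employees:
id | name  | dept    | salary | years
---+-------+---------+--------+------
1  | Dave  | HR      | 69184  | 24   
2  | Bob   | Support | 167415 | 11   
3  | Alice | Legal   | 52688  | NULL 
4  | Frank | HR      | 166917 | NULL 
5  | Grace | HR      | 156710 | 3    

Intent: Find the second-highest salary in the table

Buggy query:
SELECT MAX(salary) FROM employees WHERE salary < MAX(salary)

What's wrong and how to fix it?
Bug: MAX(salary) on the right of the comparison is an aggregate-in-WHERE error

Fix: Compute the overall MAX in a subquery, then take MAX of rows below it

Corrected query:
SELECT MAX(salary) FROM employees WHERE salary < (SELECT MAX(salary) FROM employees)

Result:
MAX(salary)
-----------
166917     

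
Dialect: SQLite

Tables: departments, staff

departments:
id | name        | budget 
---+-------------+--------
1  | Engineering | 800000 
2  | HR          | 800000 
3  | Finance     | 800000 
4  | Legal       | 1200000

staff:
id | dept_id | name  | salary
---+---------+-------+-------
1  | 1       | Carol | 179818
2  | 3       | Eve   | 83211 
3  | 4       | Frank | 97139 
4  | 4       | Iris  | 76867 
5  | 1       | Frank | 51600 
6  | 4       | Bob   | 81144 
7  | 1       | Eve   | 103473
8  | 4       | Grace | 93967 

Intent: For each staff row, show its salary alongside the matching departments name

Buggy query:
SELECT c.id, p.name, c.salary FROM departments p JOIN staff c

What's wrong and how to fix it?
Bug: Missing join condition: each staff row is matched to all departments rows instead of just its own

Fix: Add ON c.dept_id = p.id to the JOIN

Corrected query:
SELECT c.id, p.name, c.salary FROM departments p JOIN staff c ON c.dept_id = p.id

Result:
id | name        | salary
---+-------------+-------
1  | Engineering | 179818
2  | Finance     | 83211 
3  | Legal       | 97139 
4  | Legal       | 76867 
5  | Engineering | 51600 
6  | Legal       | 81144 
7  | Engineering | 103473
8  | Legal       | 93967 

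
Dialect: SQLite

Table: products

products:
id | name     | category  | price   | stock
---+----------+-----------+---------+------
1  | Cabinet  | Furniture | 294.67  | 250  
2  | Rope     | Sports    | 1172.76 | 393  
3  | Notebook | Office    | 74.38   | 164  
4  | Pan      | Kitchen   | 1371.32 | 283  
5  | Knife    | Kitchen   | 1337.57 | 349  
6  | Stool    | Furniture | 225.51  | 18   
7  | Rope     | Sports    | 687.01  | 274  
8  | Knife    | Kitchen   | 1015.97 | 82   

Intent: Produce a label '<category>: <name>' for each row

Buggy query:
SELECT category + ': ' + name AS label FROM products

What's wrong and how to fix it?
Bug: SQLite uses || for string concatenation; + coerces text to numbers (yielding 0)

Fix: Use the || operator for string concatenation

Corrected query:
SELECT category || ': ' || name AS label FROM products

Result:
label             
------------------
Furniture: Cabinet
Sports: Rope      
Office: Notebook  
Kitchen: Pan      
Kitchen: Knife    
Furniture: Stool  
Sports: Rope      
Kitchen: Knife    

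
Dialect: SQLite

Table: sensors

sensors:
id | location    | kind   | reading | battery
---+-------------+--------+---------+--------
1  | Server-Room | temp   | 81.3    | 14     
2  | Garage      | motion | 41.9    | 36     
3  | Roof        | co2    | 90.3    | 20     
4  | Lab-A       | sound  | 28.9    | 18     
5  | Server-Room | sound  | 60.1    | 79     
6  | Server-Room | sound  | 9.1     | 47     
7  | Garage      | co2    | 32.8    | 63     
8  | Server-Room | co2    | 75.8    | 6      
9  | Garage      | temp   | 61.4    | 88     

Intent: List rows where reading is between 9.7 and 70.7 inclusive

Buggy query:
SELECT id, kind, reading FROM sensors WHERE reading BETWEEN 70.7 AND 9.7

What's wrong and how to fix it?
Bug: BETWEEN expects the lower bound first; with 70.7 AND 9.7 the range is empty

Fix: Write BETWEEN 9.7 AND 70.7

Corrected query:
SELECT id, kind, reading FROM sensors WHERE reading BETWEEN 9.7 AND 70.7

Result:
id | kind   | reading
---+--------+--------
2  | motion | 41.9   
4  | sound  | 28.9   
5  | sound  | 60.1   
7  | co2    | 32.8   
9  | temp   | 61.4   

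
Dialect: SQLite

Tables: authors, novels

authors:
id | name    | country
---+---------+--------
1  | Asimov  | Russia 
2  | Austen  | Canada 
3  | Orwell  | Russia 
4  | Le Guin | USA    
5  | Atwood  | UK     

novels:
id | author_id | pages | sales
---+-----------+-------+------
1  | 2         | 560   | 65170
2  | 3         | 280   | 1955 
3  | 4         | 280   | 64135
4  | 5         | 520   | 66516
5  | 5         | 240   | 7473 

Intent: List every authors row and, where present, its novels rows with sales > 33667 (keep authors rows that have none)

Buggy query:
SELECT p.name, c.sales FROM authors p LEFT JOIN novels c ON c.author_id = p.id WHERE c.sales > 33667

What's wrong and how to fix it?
Bug: A WHERE condition on the right-hand table after LEFT JOIN drops unmatched parents

Fix: Put 'c.sales > 33667' in the JOIN's ON clause instead of WHERE

Corrected query:
SELECT p.name, c.sales FROM authors p LEFT JOIN novels c ON c.author_id = p.id AND c.sales > 33667

Result:
name    | sales
--------+------
Asimov  | NULL 
Austen  | 65170
Orwell  | NULL 
Le Guin | 64135
Atwood  | 66516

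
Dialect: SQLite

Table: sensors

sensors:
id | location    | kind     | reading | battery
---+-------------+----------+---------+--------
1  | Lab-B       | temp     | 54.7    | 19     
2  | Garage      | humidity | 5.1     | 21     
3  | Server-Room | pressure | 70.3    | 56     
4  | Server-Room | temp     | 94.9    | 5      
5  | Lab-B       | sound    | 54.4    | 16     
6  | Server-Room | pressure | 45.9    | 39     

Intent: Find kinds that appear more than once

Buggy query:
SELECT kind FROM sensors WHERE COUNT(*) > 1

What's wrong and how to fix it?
Bug: COUNT(*) is an aggregate and cannot be used in WHERE

Fix: GROUP BY kind, then filter groups with HAVING COUNT(*) > 1

Corrected query:
SELECT kind FROM sensors GROUP BY kind HAVING COUNT(*) > 1

Result:
kind    
--------
pressure
temp    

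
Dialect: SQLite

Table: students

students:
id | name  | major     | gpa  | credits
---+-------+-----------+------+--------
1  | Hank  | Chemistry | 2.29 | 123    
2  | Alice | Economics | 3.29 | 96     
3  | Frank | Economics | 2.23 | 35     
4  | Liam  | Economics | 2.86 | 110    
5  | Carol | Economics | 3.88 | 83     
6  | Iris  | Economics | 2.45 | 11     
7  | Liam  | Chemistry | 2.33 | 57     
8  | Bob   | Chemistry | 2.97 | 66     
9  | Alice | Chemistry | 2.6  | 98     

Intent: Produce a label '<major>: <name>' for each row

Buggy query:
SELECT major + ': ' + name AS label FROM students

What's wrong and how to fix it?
Bug: '+' is numeric addition; on text columns SQLite converts them to 0 instead of concatenating

Fix: Use the || operator for string concatenation

Corrected query:
SELECT major || ': ' || name AS label FROM students

Result:
label           
----------------
Chemistry: Hank 
Economics: Alice
Economics: Frank
Economics: Liam 
Economics: Carol
Economics: Iris 
Chemistry: Liam 
Chemistry: Bob  
Chemistry: Alice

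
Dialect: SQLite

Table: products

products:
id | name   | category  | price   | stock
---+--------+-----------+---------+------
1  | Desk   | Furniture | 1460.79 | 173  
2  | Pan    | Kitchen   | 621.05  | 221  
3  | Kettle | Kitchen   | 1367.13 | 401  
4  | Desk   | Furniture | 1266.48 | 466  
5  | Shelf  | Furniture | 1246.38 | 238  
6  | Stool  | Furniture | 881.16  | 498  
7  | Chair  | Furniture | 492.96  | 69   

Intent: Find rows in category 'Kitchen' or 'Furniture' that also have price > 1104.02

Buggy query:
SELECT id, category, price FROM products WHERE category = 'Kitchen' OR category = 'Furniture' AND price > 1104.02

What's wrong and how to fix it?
Bug: AND binds tighter than OR, so this parses as category = 'Kitchen' OR (category = 'Furniture' AND price > 1104.02)

Fix: Add parentheses around the OR so the AND applies to both alternatives

Corrected query:
SELECT id, category, price FROM products WHERE (category = 'Kitchen' OR category = 'Furniture') AND price > 1104.02

Result:
id | category  | price  
---+-----------+--------
1  | Furniture | 1460.79
3  | Kitchen   | 1367.13
4  | Furniture | 1266.48
5  | Furniture | 1246.38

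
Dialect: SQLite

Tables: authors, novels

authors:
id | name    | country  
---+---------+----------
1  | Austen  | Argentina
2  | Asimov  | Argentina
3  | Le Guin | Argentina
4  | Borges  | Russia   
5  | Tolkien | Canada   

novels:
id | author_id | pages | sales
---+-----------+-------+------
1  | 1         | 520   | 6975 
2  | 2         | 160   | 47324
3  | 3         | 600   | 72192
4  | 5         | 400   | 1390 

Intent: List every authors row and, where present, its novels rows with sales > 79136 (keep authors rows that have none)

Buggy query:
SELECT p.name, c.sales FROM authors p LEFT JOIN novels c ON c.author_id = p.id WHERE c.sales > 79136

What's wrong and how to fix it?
Bug: A WHERE condition on the right-hand table after LEFT JOIN drops unmatched parents

Fix: Move the right-table condition into the ON clause so unmatched parents are kept

Corrected query:
SELECT p.name, c.sales FROM authors p LEFT JOIN novels c ON c.author_id = p.id AND c.sales > 79136

Result:
name    | sales
--------+------
Austen  | NULL 
Asimov  | NULL 
Le Guin | NULL 
Borges  | NULL 
Tolkien | NULL 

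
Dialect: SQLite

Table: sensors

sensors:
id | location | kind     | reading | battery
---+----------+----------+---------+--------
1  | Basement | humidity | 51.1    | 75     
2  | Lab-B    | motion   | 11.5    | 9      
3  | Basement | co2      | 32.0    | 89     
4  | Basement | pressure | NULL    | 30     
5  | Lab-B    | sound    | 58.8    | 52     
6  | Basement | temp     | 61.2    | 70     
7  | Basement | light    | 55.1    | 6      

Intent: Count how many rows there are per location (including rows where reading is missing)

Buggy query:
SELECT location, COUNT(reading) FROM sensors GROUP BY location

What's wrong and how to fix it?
Bug: COUNT(column) counts non-NULL values only; rows with NULL reading aren't counted

Fix: Use COUNT(*) to count all rows regardless of NULL

Corrected query:
SELECT location, COUNT(*) FROM sensors GROUP BY location

Result:
location | COUNT(*)
---------+---------
Basement | 5       
Lab-B    | 2       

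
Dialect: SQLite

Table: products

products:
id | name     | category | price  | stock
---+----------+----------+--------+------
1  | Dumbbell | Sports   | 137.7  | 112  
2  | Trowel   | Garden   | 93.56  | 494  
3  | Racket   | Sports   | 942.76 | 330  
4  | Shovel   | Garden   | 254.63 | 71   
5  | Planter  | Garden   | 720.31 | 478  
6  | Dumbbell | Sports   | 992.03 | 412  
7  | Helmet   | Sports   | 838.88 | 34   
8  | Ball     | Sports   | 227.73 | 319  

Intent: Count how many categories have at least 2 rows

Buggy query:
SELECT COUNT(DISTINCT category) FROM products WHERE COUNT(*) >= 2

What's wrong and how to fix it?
Bug: WHERE filters individual rows, not groups, so a group-level COUNT is invalid there

Fix: Group first with HAVING COUNT(*) >= 2, then COUNT the resulting groups

Corrected query:
SELECT COUNT(*) FROM (SELECT category FROM products GROUP BY category HAVING COUNT(*) >= 2)

Result:
COUNT(*)
--------
2       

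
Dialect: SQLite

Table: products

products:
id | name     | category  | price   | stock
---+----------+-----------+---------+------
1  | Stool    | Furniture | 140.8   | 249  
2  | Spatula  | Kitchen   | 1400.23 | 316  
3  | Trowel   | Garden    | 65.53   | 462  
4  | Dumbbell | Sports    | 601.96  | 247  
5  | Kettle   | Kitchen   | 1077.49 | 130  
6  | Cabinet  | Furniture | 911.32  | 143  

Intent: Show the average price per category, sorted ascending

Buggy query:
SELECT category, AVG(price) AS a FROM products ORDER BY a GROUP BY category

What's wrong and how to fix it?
Bug: ORDER BY appears before GROUP BY; SQL clause order requires GROUP BY first

Fix: Reorder: SELECT … FROM … GROUP BY … ORDER BY …

Corrected query:
SELECT category, AVG(price) AS a FROM products GROUP BY category ORDER BY a

Result:
category  | a      
----------+--------
Garden    | 65.53  
Furniture | 526.06 
Sports    | 601.96 
Kitchen   | 1238.86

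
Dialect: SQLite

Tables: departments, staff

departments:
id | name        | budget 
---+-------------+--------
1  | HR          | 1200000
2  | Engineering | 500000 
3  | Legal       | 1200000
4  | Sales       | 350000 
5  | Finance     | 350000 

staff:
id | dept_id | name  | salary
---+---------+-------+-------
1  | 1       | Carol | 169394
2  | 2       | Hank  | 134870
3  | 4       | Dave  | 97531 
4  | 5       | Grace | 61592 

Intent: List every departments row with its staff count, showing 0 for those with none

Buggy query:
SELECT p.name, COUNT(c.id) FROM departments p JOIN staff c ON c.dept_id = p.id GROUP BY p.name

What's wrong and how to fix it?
Bug: An inner join excludes parents with zero children

Fix: Switch to LEFT JOIN to retain unmatched parent rows

Corrected query:
SELECT p.name, COUNT(c.id) FROM departments p LEFT JOIN staff c ON c.dept_id = p.id GROUP BY p.name

Result:
name        | COUNT(c.id)
------------+------------
Engineering | 1          
Finance     | 1          
HR          | 1          
Legal       | 0          
Sales       | 1          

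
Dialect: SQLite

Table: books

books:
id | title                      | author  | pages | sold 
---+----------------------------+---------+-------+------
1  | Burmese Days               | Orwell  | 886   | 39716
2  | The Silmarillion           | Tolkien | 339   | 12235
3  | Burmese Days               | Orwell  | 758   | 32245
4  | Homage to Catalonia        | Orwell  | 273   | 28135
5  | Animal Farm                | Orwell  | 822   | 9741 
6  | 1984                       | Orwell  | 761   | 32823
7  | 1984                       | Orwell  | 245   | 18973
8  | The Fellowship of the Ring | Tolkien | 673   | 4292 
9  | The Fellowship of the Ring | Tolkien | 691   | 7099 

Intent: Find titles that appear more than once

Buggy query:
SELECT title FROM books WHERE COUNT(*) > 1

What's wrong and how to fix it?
Bug: COUNT(*) is an aggregate and cannot be used in WHERE

Fix: GROUP BY title, then filter groups with HAVING COUNT(*) > 1

Corrected query:
SELECT title FROM books GROUP BY title HAVING COUNT(*) > 1

Result:
title                     
--------------------------
1984                      
Burmese Days              
The Fellowship of the Ring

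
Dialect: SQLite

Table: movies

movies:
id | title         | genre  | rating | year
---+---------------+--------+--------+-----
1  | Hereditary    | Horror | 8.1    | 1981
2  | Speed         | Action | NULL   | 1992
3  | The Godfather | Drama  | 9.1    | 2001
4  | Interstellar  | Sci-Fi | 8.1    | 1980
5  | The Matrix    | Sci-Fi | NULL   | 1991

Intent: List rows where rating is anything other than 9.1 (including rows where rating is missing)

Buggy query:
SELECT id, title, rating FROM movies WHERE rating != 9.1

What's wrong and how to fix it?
Bug: 'rating != 9.1' is unknown when rating is NULL, so NULL rows are silently excluded

Fix: Add an explicit OR rating IS NULL to include the missing-value rows

Corrected query:
SELECT id, title, rating FROM movies WHERE rating != 9.1 OR rating IS NULL

Result:
id | title        | rating
---+--------------+-------
1  | Hereditary   | 8.1   
2  | Speed        | NULL  
4  | Interstellar | 8.1   
5  | The Matrix   | NULL  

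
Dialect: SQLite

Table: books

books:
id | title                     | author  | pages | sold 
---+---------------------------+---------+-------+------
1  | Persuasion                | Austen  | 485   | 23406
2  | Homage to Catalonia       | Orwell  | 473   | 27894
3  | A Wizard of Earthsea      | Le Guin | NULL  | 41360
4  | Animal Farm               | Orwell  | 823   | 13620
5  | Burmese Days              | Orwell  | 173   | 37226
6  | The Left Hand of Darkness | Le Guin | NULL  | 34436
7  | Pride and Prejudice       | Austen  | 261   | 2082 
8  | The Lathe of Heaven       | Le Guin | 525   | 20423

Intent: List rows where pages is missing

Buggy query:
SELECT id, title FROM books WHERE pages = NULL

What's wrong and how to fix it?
Bug: '= NULL' is always unknown in SQL three-valued logic, so no rows match

Fix: Use IS NULL to test for NULL

Corrected query:
SELECT id, title FROM books WHERE pages IS NULL

Result:
id | title                    
---+--------------------------
3  | A Wizard of Earthsea     
6  | The Left Hand of Darkness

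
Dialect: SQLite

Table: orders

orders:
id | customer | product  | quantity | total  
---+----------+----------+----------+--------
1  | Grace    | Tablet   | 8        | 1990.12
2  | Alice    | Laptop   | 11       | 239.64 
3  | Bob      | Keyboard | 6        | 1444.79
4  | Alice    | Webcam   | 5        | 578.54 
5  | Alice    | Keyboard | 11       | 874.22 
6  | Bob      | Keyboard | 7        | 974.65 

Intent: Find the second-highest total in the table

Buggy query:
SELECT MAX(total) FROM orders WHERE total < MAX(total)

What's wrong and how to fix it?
Bug: The inner MAX is an aggregate inside WHERE, which is not allowed

Fix: Compute the overall MAX in a subquery, then take MAX of rows below it

Corrected query:
SELECT MAX(total) FROM orders WHERE total < (SELECT MAX(total) FROM orders)

Result:
MAX(total)
----------
1444.79   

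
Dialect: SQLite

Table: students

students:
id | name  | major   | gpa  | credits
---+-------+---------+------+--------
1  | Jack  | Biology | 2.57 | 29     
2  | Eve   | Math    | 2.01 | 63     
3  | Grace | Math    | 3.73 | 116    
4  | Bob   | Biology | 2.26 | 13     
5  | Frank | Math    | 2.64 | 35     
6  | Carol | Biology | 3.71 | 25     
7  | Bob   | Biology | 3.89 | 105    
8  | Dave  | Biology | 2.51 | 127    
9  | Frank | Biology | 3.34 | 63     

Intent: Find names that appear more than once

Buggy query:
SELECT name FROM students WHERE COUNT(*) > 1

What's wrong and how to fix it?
Bug: WHERE can't reference COUNT(*); aggregates are computed after WHERE

Fix: GROUP BY name, then filter groups with HAVING COUNT(*) > 1

Corrected query:
SELECT name FROM students GROUP BY name HAVING COUNT(*) > 1

Result:
name 
-----
Bob  
Frank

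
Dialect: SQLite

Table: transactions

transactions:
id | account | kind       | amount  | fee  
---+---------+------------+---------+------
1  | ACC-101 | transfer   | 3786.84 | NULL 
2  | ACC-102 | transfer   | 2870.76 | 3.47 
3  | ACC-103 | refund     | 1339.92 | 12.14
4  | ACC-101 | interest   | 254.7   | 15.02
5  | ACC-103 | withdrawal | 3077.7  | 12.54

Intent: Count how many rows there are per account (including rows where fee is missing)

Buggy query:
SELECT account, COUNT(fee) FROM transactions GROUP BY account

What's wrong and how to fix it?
Bug: COUNT(column) counts non-NULL values only; rows with NULL fee aren't counted

Fix: Use COUNT(*) to count all rows regardless of NULL

Corrected query:
SELECT account, COUNT(*) FROM transactions GROUP BY account

Result:
account | COUNT(*)
--------+---------
ACC-101 | 2       
ACC-102 | 1       
ACC-103 | 2       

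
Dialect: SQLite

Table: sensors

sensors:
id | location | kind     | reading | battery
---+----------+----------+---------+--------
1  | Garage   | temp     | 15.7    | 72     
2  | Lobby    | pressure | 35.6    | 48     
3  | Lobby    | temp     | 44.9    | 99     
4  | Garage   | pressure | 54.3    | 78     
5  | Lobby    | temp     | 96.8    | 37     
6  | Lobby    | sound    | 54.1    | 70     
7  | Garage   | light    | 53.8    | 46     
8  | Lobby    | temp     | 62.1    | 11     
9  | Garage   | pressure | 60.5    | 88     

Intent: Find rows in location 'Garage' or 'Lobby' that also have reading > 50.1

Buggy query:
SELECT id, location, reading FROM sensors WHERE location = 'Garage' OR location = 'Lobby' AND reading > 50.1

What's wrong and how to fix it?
Bug: AND binds tighter than OR, so this parses as location = 'Garage' OR (location = 'Lobby' AND reading > 50.1)

Fix: Group the OR with parentheses (or use IN), then AND the threshold

Corrected query:
SELECT id, location, reading FROM sensors WHERE (location = 'Garage' OR location = 'Lobby') AND reading > 50.1

Result:
id | location | reading
---+----------+--------
4  | Garage   | 54.3   
5  | Lobby    | 96.8   
6  | Lobby    | 54.1   
7  | Garage   | 53.8   
8  | Lobby    | 62.1   
9  | Garage   | 60.5   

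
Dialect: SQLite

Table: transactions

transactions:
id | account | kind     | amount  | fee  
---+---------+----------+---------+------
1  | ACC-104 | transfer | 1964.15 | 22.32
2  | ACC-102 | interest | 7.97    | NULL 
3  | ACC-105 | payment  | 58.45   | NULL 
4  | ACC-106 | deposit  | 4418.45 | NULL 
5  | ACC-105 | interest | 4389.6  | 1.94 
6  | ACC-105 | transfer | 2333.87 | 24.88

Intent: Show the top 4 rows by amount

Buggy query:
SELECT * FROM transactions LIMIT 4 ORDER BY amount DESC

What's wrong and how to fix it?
Bug: ORDER BY cannot follow LIMIT; LIMIT is the final clause

Fix: Swap the clauses: ORDER BY first, then LIMIT

Corrected query:
SELECT * FROM transactions ORDER BY amount DESC LIMIT 4

Result:
id | account | kind     | amount  | fee  
---+---------+----------+---------+------
4  | ACC-106 | deposit  | 4418.45 | NULL 
5  | ACC-105 | interest | 4389.6  | 1.94 
6  | ACC-105 | transfer | 2333.87 | 24.88
1  | ACC-104 | transfer | 1964.15 | 22.32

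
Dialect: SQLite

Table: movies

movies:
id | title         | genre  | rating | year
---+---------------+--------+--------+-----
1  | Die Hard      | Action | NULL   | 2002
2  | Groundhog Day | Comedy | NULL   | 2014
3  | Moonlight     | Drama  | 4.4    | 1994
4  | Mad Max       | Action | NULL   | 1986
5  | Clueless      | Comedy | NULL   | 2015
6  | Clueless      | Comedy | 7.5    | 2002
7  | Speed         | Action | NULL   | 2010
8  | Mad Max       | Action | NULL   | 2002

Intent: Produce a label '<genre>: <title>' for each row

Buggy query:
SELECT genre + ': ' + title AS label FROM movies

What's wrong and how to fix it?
Bug: SQLite uses || for string concatenation; + coerces text to numbers (yielding 0)

Fix: Use the || operator for string concatenation

Corrected query:
SELECT genre || ': ' || title AS label FROM movies

Result:
label                
---------------------
Action: Die Hard     
Comedy: Groundhog Day
Drama: Moonlight     
Action: Mad Max      
Comedy: Clueless     
Comedy: Clueless     
Action: Speed        
Action: Mad Max      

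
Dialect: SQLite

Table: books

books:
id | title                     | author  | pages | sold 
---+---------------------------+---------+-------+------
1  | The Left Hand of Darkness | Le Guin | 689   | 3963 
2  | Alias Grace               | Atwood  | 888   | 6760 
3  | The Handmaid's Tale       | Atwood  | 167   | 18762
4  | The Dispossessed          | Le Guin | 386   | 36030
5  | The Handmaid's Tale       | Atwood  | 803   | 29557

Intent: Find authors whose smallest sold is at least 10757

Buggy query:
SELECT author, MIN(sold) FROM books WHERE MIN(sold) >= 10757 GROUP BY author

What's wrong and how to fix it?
Bug: MIN() in WHERE is a misuse of aggregate

Fix: Replace WHERE with HAVING after the GROUP BY

Corrected query:
SELECT author, MIN(sold) FROM books GROUP BY author HAVING MIN(sold) >= 10757

Result:
(no rows)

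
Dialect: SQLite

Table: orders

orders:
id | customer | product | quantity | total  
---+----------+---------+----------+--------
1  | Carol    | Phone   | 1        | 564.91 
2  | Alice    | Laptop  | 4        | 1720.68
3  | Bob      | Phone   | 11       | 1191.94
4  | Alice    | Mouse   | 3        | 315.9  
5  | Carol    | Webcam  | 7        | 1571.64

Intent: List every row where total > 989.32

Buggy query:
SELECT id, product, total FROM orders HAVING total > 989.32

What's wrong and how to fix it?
Bug: HAVING filters the output of aggregation, but this query has no GROUP BY and no aggregate functions, so SQLite rejects it (HAVING clause on a non-aggregate query); the condition here is per row

Fix: Use WHERE for row-level filtering

Corrected query:
SELECT id, product, total FROM orders WHERE total > 989.32

Result:
id | product | total  
---+---------+--------
2  | Laptop  | 1720.68
3  | Phone   | 1191.94
5  | Webcam  | 1571.64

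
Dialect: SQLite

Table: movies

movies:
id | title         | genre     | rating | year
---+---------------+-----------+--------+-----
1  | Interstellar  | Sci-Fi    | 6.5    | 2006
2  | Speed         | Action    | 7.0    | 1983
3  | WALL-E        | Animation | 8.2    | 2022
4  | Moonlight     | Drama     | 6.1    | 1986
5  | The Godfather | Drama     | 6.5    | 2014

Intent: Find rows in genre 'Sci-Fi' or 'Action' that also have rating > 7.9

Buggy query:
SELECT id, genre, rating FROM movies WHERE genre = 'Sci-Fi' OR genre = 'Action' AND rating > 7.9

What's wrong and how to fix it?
Bug: Without parentheses, AND is evaluated before OR, so the rating filter only applies to the 'Action' branch

Fix: Group the OR with parentheses (or use IN), then AND the threshold

Corrected query:
SELECT id, genre, rating FROM movies WHERE (genre = 'Sci-Fi' OR genre = 'Action') AND rating > 7.9

Result:
(no rows)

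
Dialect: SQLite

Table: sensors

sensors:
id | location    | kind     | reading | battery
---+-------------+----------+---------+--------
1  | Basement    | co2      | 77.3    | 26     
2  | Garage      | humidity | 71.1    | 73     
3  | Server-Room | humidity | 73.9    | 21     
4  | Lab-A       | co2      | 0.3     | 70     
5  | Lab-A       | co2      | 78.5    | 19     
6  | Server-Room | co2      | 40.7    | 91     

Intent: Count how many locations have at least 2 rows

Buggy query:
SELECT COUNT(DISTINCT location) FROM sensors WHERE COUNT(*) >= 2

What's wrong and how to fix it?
Bug: WHERE filters individual rows, not groups, so a group-level COUNT is invalid there

Fix: Group first with HAVING COUNT(*) >= 2, then COUNT the resulting groups

Corrected query:
SELECT COUNT(*) FROM (SELECT location FROM sensors GROUP BY location HAVING COUNT(*) >= 2)

Result:
COUNT(*)
--------
2       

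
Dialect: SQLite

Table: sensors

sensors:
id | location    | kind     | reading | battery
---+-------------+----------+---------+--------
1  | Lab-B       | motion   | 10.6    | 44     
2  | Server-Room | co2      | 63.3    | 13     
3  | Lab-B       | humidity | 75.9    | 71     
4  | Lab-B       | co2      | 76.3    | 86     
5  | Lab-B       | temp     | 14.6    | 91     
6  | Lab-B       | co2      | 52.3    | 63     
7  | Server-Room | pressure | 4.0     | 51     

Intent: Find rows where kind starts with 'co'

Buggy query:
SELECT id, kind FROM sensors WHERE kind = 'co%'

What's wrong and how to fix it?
Bug: Wildcards only work with LIKE; '=' treats '%' as a literal character

Fix: Replace '=' with LIKE so 'co%' is treated as a pattern

Corrected query:
SELECT id, kind FROM sensors WHERE kind LIKE 'co%'

Result:
id | kind
---+-----
2  | co2 
4  | co2 
6  | co2 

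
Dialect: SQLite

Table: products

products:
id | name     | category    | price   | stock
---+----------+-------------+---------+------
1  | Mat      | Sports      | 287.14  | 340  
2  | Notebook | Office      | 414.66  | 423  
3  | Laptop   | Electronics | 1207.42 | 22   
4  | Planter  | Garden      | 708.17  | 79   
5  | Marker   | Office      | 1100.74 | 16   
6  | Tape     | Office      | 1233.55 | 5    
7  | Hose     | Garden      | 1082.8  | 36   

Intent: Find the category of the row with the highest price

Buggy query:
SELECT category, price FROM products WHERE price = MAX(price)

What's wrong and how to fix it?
Bug: MAX(price) is an aggregate and cannot be used directly in WHERE

Fix: Use a subquery: WHERE price = (SELECT MAX(price) FROM products)

Corrected query:
SELECT category, price FROM products WHERE price = (SELECT MAX(price) FROM products)

Result:
category | price  
---------+--------
Office   | 1233.55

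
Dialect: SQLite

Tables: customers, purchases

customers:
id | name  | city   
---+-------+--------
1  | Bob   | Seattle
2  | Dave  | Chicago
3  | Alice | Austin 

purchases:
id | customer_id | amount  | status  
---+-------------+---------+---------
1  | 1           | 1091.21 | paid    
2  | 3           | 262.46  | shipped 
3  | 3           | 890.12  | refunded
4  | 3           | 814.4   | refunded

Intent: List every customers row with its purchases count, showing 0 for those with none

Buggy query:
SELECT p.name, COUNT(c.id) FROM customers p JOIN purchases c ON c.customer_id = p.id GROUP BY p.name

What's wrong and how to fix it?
Bug: An inner join excludes parents with zero children

Fix: Switch to LEFT JOIN to retain unmatched parent rows

Corrected query:
SELECT p.name, COUNT(c.id) FROM customers p LEFT JOIN purchases c ON c.customer_id = p.id GROUP BY p.name

Result:
name  | COUNT(c.id)
------+------------
Alice | 3          
Bob   | 1          
Dave  | 0          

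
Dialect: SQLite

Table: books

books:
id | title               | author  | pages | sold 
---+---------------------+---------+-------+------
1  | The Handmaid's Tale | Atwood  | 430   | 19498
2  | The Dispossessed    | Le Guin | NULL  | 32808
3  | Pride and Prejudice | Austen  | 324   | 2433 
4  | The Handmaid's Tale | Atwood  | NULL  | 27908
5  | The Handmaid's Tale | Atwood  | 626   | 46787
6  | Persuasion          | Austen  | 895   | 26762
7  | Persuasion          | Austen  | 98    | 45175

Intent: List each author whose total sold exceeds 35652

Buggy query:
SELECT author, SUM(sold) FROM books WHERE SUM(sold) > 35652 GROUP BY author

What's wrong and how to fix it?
Bug: SUM(sold) is an aggregate, but WHERE filters rows before aggregation

Fix: Move the aggregate condition to a HAVING clause

Corrected query:
SELECT author, SUM(sold) FROM books GROUP BY author HAVING SUM(sold) > 35652

Result:
author | SUM(sold)
-------+----------
Atwood | 94193    
Austen | 74370    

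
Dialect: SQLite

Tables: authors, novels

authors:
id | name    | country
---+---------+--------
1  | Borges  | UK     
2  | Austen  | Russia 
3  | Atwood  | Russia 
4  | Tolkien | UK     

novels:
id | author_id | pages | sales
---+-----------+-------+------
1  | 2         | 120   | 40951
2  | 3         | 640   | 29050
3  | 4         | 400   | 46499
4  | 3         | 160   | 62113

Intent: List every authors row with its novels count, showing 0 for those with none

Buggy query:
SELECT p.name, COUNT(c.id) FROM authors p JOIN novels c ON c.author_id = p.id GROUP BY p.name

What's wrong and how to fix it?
Bug: INNER JOIN drops authors rows that have no matching novels rows

Fix: Use LEFT JOIN so parents without children still appear (COUNT(c.id) gives 0)

Corrected query:
SELECT p.name, COUNT(c.id) FROM authors p LEFT JOIN novels c ON c.author_id = p.id GROUP BY p.name

Result:
name    | COUNT(c.id)
--------+------------
Atwood  | 2          
Austen  | 1          
Borges  | 0          
Tolkien | 1          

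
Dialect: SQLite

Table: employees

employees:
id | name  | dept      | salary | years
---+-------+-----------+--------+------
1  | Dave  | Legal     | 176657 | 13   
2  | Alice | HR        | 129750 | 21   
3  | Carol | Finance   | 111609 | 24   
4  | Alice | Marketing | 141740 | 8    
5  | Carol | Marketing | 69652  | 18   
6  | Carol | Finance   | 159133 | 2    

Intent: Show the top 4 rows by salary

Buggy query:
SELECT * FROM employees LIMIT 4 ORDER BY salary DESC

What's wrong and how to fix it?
Bug: LIMIT must come after ORDER BY

Fix: Sort with ORDER BY, then apply LIMIT

Corrected query:
SELECT * FROM employees ORDER BY salary DESC LIMIT 4

Result:
id | name  | dept      | salary | years
---+-------+-----------+--------+------
1  | Dave  | Legal     | 176657 | 13   
6  | Carol | Finance   | 159133 | 2    
4  | Alice | Marketing | 141740 | 8    
2  | Alice | HR        | 129750 | 21   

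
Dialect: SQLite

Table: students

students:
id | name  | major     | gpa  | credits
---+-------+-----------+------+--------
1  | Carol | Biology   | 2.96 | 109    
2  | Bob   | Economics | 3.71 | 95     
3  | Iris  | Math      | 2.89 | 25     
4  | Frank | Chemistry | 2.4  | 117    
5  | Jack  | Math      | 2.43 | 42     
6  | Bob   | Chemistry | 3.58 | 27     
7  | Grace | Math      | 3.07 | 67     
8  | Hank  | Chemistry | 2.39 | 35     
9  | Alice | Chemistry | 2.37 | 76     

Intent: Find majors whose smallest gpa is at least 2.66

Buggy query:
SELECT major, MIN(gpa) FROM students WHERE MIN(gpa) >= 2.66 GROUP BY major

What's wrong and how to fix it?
Bug: Aggregates like MIN are computed per group after WHERE runs

Fix: Use HAVING for the per-group MIN condition

Corrected query:
SELECT major, MIN(gpa) FROM students GROUP BY major HAVING MIN(gpa) >= 2.66

Result:
major     | MIN(gpa)
----------+---------
Biology   | 2.96    
Economics | 3.71    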